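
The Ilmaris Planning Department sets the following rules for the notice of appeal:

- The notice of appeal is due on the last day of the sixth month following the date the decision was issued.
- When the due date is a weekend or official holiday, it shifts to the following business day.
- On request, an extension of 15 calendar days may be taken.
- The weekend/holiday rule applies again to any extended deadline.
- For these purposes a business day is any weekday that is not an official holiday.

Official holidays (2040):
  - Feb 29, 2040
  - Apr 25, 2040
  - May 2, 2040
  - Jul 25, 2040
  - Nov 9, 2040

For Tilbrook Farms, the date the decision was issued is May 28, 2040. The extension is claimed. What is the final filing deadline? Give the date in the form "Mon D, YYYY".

Dec 17, 2040

6 months after May 28, 2040 falls in November 2040; the last day of that month is Nov 30, 2040.
Nov 30, 2040 falls on a Friday, which is a business day, so no adjustment is needed.
With the 15-day extension, Nov 30, 2040 becomes Dec 15, 2040.
Dec 15, 2040 falls on a Saturday. Rolling to the next business day gives Dec 17, 2040, a Monday.
The final due date is Dec 17, 2040.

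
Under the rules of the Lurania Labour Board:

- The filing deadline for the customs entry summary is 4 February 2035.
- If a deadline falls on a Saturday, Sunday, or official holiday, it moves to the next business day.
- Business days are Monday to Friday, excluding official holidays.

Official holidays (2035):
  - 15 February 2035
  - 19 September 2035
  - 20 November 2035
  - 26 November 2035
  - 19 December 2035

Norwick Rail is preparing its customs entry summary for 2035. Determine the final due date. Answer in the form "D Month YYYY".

5 February 2035

The stated deadline is 4 February 2035.
Because 4 February 2035 is a Sunday, the deadline becomes 5 February 2035 (Monday).
Deadline: 5 February 2035.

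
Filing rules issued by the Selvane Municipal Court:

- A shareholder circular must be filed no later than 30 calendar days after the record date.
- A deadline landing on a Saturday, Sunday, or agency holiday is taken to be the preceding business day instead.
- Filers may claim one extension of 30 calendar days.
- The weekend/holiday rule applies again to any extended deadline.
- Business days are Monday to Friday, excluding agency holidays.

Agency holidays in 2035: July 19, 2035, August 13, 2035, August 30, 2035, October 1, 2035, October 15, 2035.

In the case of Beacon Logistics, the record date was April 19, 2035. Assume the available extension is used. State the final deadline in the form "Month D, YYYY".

Trigger date April 19, 2035 + 30 calendar days = May 19, 2035.
May 19, 2035 falls on a Saturday. Rolling to the preceding business day gives May 18, 2035, a Friday.
Add the 30 calendar-day extension to May 18, 2035: June 17, 2035.
June 17, 2035 is a Sunday, so it moves to the preceding business day, June 15, 2035 (Friday).
So the filing is due June 15, 2035.

June 15, 2035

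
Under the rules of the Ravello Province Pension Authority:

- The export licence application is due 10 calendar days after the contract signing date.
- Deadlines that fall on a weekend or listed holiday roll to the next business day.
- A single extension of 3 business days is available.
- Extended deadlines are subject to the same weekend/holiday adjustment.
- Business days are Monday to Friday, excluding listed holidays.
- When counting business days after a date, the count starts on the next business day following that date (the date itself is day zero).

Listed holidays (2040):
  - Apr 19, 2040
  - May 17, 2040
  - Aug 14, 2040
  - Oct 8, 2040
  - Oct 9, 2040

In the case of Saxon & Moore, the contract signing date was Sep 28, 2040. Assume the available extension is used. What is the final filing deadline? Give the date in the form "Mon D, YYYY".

Oct 15, 2040

Trigger date Sep 28, 2040 + 10 calendar days = Oct 8, 2040.
Oct 8, 2040 is a listed holiday; the next business day is Oct 10, 2040 (Wednesday).
Applying the 3-business-day extension: 3 business days after Oct 10, 2040 is Oct 15, 2040.
Oct 15, 2040 falls on a Monday, which is a business day, so no adjustment is needed.
So the filing is due Oct 15, 2040.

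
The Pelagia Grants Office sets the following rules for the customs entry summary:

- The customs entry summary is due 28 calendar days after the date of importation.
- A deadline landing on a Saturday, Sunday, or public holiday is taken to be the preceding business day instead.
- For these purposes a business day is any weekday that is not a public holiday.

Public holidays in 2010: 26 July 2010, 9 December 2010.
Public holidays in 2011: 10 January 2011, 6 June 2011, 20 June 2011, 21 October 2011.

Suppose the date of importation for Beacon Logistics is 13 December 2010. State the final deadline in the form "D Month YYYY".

From 13 December 2010, 28 calendar days later is 10 January 2011.
10 January 2011 is a listed holiday, so it moves to the preceding business day, 7 January 2011 (Friday).
Final deadline: 7 January 2011.

7 January 2011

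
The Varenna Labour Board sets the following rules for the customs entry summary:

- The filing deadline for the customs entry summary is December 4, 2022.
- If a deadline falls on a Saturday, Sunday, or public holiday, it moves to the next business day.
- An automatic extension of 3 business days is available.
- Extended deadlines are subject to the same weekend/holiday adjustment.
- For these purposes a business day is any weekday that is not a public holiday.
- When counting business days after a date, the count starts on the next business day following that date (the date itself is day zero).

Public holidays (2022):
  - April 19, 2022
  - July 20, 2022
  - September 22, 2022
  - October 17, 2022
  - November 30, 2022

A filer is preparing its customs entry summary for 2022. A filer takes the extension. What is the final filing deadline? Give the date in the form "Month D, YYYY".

December 8, 2022

The stated deadline is December 4, 2022.
Because December 4, 2022 is a Sunday, the deadline becomes December 5, 2022 (Monday).
The 3-business-day extension runs from December 5, 2022 to December 8, 2022.
December 8, 2022 falls on a Thursday, which is a business day, so no adjustment is needed.
The final due date is December 8, 2022.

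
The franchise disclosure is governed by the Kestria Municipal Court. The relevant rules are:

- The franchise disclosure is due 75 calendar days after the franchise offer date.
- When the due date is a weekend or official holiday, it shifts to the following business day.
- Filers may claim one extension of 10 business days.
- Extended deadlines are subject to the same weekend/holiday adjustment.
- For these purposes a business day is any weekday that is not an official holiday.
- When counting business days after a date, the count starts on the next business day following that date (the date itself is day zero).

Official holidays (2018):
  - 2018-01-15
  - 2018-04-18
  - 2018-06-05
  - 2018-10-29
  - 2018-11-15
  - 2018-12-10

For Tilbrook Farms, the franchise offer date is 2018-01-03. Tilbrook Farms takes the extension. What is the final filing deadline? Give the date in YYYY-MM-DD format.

From 2018-01-03, 75 calendar days later is 2018-03-19.
2018-03-19 is a Monday and not a listed holiday, so it stands.
Applying the 10-business-day extension: 10 business days after 2018-03-19 is 2018-04-02.
2018-04-02 falls on a Monday, which is a business day, so no adjustment is needed.
So the filing is due 2018-04-02.

2018-04-02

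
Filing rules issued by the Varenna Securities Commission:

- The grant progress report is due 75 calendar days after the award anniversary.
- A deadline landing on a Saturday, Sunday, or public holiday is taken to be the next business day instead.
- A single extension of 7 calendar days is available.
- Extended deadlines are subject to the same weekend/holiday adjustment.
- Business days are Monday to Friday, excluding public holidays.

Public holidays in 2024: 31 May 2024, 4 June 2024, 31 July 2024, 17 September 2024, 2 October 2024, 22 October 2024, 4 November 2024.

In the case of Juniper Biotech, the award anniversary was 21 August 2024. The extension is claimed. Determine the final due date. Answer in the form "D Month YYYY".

Trigger date 21 August 2024 + 75 calendar days = 4 November 2024.
4 November 2024 is a listed holiday; the next business day is 5 November 2024 (Tuesday).
Applying the 7-calendar-day extension: 5 November 2024 + 7 days = 12 November 2024.
12 November 2024 falls on a Tuesday, which is a business day, so no adjustment is needed.
Final deadline: 12 November 2024.

12 November 2024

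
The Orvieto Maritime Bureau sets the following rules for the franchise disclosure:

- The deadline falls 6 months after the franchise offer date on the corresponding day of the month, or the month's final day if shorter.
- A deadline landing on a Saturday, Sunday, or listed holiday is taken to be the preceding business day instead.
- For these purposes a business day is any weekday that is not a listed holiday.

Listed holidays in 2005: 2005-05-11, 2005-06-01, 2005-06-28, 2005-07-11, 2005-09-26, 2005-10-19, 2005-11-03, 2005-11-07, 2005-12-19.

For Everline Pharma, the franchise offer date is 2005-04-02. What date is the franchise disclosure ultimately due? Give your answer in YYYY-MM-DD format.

2005-09-30

6 months after 2005-04-02, on the same day of the month, is 2005-10-02.
2005-10-02 falls on a Sunday. Rolling to the preceding business day gives 2005-09-30, a Friday.
Final deadline: 2005-09-30.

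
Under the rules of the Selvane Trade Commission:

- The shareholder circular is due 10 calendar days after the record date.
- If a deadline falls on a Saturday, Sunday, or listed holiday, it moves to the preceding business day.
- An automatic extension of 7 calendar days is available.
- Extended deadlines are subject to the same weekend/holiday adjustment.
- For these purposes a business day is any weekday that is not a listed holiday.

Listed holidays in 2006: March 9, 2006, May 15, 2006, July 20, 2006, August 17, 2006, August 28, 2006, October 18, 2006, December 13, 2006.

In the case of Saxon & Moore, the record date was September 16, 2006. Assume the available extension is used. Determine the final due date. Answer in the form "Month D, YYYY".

10 calendar days after September 16, 2006 is September 26, 2006.
Since September 26, 2006 is a Tuesday and not a holiday, the date is unchanged.
The 7-calendar-day extension moves the deadline from September 26, 2006 to October 3, 2006.
October 3, 2006 falls on a Tuesday, which is a business day, so no adjustment is needed.
The final due date is October 3, 2006.

October 3, 2006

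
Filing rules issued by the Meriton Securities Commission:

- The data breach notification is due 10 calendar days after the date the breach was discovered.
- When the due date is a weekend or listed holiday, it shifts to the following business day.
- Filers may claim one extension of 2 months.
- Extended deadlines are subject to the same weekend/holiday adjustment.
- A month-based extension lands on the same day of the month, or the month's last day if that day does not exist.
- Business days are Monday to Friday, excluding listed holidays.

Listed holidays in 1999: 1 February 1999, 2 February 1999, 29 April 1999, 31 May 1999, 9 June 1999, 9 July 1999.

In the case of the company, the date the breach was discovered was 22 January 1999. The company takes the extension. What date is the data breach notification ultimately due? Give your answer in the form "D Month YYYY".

5 April 1999

Adding 10 calendar days to 22 January 1999 gives 1 February 1999.
1 February 1999 falls on a listed holiday. Rolling to the next business day gives 3 February 1999, a Wednesday.
Applying the 2 months extension: 2 months after 3 February 1999 is 3 April 1999.
Because 3 April 1999 is a Saturday, the deadline becomes 5 April 1999 (Monday).
The final due date is 5 April 1999.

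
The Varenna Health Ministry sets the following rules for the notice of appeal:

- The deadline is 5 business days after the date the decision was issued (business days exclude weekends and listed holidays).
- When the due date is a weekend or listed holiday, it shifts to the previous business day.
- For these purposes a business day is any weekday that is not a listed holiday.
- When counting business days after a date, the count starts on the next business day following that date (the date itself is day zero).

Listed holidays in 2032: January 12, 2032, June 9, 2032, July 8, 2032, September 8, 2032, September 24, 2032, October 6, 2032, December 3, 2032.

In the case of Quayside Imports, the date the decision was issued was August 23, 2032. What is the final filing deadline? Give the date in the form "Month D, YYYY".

Counting 5 business days after August 23, 2032 (skipping weekends and listed holidays) reaches August 30, 2032.
Since August 30, 2032 is a Monday and not a holiday, the date is unchanged.
The final due date is August 30, 2032.

August 30, 2032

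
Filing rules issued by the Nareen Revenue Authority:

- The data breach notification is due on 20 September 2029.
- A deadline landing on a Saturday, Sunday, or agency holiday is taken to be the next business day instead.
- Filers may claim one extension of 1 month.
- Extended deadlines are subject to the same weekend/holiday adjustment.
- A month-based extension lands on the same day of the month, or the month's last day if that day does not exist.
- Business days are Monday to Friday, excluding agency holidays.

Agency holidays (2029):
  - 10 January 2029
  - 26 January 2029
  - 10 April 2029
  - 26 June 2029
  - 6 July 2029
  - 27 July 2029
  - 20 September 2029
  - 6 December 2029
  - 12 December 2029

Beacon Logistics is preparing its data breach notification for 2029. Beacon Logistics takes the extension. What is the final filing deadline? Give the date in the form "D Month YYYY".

Start from the fixed due date, 20 September 2029.
20 September 2029 is a listed holiday; the next business day is 21 September 2029 (Friday).
Applying the 1 month extension: 1 month after 21 September 2029 is 21 October 2029.
Because 21 October 2029 is a Sunday, the deadline becomes 22 October 2029 (Monday).
Final deadline: 22 October 2029.

22 October 2029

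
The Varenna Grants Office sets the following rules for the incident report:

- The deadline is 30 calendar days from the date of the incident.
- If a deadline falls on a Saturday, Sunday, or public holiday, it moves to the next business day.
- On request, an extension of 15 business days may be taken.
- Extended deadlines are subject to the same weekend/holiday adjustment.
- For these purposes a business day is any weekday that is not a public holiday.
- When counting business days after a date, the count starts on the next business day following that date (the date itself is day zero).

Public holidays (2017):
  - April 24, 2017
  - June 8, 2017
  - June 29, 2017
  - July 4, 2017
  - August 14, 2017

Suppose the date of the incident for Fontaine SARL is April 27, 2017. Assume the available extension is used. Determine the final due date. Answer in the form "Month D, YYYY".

June 20, 2017

From April 27, 2017, 30 calendar days later is May 27, 2017.
May 27, 2017 falls on a Saturday. Rolling to the next business day gives May 29, 2017, a Monday.
Applying the 15-business-day extension: 15 business days after May 29, 2017 is June 20, 2017.
June 20, 2017 is a Tuesday and not a listed holiday, so it stands.
So the filing is due June 20, 2017.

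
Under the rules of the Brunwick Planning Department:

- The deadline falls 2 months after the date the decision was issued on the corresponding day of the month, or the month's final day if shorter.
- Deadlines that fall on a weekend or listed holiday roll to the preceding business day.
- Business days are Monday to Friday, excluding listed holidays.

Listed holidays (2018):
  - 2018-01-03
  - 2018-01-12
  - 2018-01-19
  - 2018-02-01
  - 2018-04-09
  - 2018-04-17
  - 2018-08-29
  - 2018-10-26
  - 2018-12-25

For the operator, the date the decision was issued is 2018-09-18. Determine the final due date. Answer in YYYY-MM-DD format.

2018-11-16

2 months after 2018-09-18, on the same day of the month, is 2018-11-18.
2018-11-18 is a Sunday, so it moves to the preceding business day, 2018-11-16 (Friday).
Deadline: 2018-11-16.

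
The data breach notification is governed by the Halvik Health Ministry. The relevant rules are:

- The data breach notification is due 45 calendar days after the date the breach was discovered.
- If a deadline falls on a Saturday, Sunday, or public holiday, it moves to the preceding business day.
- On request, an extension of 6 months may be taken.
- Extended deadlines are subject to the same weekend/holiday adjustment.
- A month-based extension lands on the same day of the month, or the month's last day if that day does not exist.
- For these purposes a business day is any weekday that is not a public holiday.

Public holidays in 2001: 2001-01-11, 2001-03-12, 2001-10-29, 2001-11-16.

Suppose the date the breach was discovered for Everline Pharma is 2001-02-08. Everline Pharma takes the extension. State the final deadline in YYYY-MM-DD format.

2001-09-21

From 2001-02-08, 45 calendar days later is 2001-03-25.
Because 2001-03-25 is a Sunday, the deadline becomes 2001-03-23 (Friday).
Applying the 6 months extension: 6 months after 2001-03-23 is 2001-09-23.
2001-09-23 is a Sunday, so it moves to the preceding business day, 2001-09-21 (Friday).
The final due date is 2001-09-21.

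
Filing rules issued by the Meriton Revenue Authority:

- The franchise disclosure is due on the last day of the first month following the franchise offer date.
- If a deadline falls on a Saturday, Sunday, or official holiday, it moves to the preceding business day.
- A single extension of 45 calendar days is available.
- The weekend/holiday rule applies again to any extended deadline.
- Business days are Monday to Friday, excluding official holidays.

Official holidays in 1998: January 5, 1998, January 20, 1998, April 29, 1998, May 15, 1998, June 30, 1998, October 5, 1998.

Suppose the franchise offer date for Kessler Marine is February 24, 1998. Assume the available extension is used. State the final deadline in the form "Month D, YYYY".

The first month after February 24, 1998 is March 1998, whose last day is March 31, 1998.
Since March 31, 1998 is a Tuesday and not a holiday, the date is unchanged.
Applying the 45-calendar-day extension: March 31, 1998 + 45 days = May 15, 1998.
May 15, 1998 falls on a listed holiday. Rolling to the preceding business day gives May 14, 1998, a Thursday.
The final due date is May 14, 1998.

May 14, 1998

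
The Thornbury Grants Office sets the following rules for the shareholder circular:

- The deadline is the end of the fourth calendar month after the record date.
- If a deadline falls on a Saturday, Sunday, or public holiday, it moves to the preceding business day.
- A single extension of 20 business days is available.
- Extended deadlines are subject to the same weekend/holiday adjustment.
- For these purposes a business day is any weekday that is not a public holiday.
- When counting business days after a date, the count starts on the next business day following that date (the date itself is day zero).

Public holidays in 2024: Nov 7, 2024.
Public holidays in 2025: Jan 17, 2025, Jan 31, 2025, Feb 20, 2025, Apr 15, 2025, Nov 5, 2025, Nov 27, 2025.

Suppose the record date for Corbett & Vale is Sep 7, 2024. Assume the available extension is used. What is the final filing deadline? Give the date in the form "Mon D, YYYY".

The fourth month after Sep 7, 2024 is January 2025, whose last day is Jan 31, 2025.
Because Jan 31, 2025 is a listed holiday, the deadline becomes Jan 30, 2025 (Thursday).
Applying the 20-business-day extension: 20 business days after Jan 30, 2025 is Mar 3, 2025.
Mar 3, 2025 falls on a Monday, which is a business day, so no adjustment is needed.
Deadline: Mar 3, 2025.

Mar 3, 2025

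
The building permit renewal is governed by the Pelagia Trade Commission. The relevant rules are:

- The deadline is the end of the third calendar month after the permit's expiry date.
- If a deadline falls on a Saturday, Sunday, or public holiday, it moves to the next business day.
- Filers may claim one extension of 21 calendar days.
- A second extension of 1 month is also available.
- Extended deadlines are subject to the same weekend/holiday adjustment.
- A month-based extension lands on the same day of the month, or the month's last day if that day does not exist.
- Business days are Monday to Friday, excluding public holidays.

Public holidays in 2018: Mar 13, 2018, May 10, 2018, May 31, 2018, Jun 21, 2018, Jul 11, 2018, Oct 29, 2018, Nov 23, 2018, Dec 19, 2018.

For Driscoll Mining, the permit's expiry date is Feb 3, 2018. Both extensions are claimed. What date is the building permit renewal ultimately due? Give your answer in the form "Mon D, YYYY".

3 months after Feb 3, 2018 is May 2018; that month ends on May 31, 2018.
May 31, 2018 falls on a listed holiday. Rolling to the next business day gives Jun 1, 2018, a Friday.
Add the 21 calendar-day extension to Jun 1, 2018: Jun 22, 2018.
Jun 22, 2018 is a Friday and not a listed holiday, so it stands.
Add 1 month to Jun 22, 2018: Jul 22, 2018.
Jul 22, 2018 falls on a Sunday. Rolling to the next business day gives Jul 23, 2018, a Monday.
Deadline: Jul 23, 2018.

Jul 23, 2018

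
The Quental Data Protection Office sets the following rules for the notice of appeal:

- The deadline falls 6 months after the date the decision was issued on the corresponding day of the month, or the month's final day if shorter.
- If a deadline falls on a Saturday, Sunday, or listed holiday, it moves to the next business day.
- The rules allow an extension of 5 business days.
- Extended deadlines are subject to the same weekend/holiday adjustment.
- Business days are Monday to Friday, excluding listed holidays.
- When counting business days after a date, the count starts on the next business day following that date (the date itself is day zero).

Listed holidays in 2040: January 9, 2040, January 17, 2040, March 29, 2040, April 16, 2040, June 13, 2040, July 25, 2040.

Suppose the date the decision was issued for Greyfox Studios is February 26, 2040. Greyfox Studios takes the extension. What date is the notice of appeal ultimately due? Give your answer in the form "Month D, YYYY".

September 3, 2040

6 months after February 26, 2040, on the same day of the month, is August 26, 2040.
Because August 26, 2040 is a Sunday, the deadline becomes August 27, 2040 (Monday).
Counting 5 further business days from August 27, 2040 reaches September 3, 2040.
September 3, 2040 is a Monday and not a listed holiday, so it stands.
Final deadline: September 3, 2040.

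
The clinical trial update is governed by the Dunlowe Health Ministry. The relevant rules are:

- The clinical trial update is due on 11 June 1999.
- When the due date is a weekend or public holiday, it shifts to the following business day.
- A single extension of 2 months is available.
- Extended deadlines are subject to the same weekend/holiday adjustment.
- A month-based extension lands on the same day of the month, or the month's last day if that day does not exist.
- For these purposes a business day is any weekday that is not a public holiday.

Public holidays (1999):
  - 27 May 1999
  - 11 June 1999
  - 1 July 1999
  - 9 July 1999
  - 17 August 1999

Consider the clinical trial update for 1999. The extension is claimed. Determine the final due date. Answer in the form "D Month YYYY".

Start from the fixed due date, 11 June 1999.
11 June 1999 is a listed holiday, so it moves to the next business day, 14 June 1999 (Monday).
The 2 months extension carries 14 June 1999 to 14 August 1999.
14 August 1999 is a Saturday; the next business day is 16 August 1999 (Monday).
The final due date is 16 August 1999.

16 August 1999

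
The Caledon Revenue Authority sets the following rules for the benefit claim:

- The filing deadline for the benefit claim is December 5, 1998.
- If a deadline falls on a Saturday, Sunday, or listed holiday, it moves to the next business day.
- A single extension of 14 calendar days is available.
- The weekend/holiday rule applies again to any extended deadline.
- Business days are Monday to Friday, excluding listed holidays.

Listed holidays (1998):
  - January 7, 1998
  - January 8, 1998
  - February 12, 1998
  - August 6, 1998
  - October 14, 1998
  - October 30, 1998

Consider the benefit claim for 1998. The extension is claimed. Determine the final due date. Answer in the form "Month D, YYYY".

December 21, 1998

Start from the fixed due date, December 5, 1998.
Because December 5, 1998 is a Saturday, the deadline becomes December 7, 1998 (Monday).
Add the 14 calendar-day extension to December 7, 1998: December 21, 1998.
Since December 21, 1998 is a Monday and not a holiday, the date is unchanged.
So the filing is due December 21, 1998.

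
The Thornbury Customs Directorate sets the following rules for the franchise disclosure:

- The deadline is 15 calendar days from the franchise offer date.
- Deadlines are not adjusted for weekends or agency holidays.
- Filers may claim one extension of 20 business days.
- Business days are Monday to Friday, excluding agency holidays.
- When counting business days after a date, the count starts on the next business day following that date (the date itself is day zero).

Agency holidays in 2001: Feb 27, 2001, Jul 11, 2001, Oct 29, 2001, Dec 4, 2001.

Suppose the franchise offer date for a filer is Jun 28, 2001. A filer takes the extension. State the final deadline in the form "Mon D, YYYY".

From Jun 28, 2001, 15 calendar days later is Jul 13, 2001.
Jul 13, 2001 is a Friday; no weekend or holiday adjustment applies.
Applying the 20-business-day extension: 20 business days after Jul 13, 2001 is Aug 10, 2001.
Aug 10, 2001 falls on a Friday. The rules make no weekend/holiday allowance, so it remains Aug 10, 2001.
So the filing is due Aug 10, 2001.

Aug 10, 2001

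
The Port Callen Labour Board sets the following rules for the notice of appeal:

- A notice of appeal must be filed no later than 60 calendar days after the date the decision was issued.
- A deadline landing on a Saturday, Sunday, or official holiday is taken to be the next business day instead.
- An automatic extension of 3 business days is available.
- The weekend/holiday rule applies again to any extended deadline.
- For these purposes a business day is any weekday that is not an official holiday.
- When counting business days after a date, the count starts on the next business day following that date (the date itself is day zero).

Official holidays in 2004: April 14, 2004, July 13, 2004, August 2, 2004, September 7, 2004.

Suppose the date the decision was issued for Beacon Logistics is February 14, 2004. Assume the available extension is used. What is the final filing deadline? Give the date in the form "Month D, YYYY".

Trigger date February 14, 2004 + 60 calendar days = April 14, 2004.
April 14, 2004 is a listed holiday; the next business day is April 15, 2004 (Thursday).
Applying the 3-business-day extension: 3 business days after April 15, 2004 is April 20, 2004.
April 20, 2004 is a Tuesday and not a listed holiday, so it stands.
Final deadline: April 20, 2004.

April 20, 2004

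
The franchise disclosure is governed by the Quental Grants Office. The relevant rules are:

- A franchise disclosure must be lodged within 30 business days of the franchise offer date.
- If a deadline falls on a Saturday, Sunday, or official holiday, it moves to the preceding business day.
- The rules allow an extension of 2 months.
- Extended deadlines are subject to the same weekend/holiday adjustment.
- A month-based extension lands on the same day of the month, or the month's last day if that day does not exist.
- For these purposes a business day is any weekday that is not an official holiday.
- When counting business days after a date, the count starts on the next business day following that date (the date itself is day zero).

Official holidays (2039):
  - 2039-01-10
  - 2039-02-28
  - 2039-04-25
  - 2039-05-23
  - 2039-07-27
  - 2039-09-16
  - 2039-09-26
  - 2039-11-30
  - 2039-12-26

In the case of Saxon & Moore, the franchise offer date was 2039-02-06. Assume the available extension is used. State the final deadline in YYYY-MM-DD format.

Counting 30 business days after 2039-02-06 (skipping weekends and listed holidays) reaches 2039-03-21.
2039-03-21 is a Monday and not a listed holiday, so it stands.
The 2 months extension carries 2039-03-21 to 2039-05-21.
2039-05-21 is a Saturday; the preceding business day is 2039-05-20 (Friday).
So the filing is due 2039-05-20.

2039-05-20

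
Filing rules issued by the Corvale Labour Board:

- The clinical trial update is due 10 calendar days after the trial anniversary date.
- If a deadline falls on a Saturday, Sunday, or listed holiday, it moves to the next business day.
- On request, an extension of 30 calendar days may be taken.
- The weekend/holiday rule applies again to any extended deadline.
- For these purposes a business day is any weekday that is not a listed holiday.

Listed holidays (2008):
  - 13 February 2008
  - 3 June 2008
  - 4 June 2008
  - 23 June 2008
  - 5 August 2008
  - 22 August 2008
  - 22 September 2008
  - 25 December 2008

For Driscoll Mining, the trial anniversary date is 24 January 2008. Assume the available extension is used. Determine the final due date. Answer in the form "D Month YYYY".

From 24 January 2008, 10 calendar days later is 3 February 2008.
3 February 2008 is a Sunday; the next business day is 4 February 2008 (Monday).
With the 30-day extension, 4 February 2008 becomes 5 March 2008.
5 March 2008 falls on a Wednesday, which is a business day, so no adjustment is needed.
The final due date is 5 March 2008.

5 March 2008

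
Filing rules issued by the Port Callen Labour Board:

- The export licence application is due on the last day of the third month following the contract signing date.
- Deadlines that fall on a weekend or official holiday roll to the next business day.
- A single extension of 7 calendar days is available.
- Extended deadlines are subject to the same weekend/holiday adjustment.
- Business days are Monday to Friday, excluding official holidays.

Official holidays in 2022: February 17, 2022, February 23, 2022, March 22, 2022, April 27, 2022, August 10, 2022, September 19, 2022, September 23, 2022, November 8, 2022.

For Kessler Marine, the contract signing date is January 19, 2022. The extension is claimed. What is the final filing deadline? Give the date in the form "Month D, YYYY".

The third month after January 19, 2022 is April 2022, whose last day is April 30, 2022.
Because April 30, 2022 is a Saturday, the deadline becomes May 2, 2022 (Monday).
The 7-calendar-day extension moves the deadline from May 2, 2022 to May 9, 2022.
May 9, 2022 falls on a Monday, which is a business day, so no adjustment is needed.
So the filing is due May 9, 2022.

May 9, 2022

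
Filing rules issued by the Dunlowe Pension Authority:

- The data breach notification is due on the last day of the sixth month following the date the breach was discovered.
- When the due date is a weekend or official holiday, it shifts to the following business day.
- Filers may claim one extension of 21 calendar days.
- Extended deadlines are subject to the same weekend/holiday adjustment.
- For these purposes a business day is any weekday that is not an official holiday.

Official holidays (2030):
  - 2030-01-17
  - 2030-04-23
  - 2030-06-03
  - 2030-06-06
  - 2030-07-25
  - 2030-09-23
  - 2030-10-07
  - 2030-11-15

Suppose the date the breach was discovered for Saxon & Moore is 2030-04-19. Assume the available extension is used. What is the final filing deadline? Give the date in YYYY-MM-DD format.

The sixth month after 2030-04-19 is October 2030, whose last day is 2030-10-31.
2030-10-31 (Thursday) is already a business day.
Add the 21 calendar-day extension to 2030-10-31: 2030-11-21.
Since 2030-11-21 is a Thursday and not a holiday, the date is unchanged.
So the filing is due 2030-11-21.

2030-11-21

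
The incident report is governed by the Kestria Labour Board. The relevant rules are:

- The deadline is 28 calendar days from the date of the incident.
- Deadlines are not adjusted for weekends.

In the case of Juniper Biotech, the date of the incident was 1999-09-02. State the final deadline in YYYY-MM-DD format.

1999-09-30

28 calendar days after 1999-09-02 is 1999-09-30.
1999-09-30 is a Thursday; no weekend or holiday adjustment applies.
So the filing is due 1999-09-30.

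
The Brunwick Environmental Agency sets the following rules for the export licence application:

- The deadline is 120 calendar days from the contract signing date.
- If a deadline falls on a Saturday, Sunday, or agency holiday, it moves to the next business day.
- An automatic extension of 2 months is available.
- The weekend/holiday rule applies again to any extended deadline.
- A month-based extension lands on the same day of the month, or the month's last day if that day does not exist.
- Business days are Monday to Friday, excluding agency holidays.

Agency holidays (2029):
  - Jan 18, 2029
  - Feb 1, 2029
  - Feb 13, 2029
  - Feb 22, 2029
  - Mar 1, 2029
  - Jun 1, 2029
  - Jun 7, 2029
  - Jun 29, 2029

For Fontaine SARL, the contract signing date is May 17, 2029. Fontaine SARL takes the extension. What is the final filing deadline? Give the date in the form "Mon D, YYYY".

Nov 14, 2029

Trigger date May 17, 2029 + 120 calendar days = Sep 14, 2029.
Sep 14, 2029 (Friday) is already a business day.
The 2 months extension carries Sep 14, 2029 to Nov 14, 2029.
Nov 14, 2029 falls on a Wednesday, which is a business day, so no adjustment is needed.
Deadline: Nov 14, 2029.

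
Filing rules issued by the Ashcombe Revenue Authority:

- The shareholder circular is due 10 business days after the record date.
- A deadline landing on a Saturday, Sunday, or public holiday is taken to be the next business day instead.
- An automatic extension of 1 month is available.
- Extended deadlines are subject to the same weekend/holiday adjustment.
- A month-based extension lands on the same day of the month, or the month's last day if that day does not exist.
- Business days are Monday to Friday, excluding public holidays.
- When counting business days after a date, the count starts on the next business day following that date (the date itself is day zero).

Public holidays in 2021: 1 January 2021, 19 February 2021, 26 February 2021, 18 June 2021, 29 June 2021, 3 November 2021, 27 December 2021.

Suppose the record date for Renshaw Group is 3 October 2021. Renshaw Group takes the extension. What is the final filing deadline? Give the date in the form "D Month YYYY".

15 November 2021

10 business days after 3 October 2021, excluding weekends and holidays, is 15 October 2021.
15 October 2021 (Friday) is already a business day.
Add 1 month to 15 October 2021: 15 November 2021.
15 November 2021 is a Monday and not a listed holiday, so it stands.
So the filing is due 15 November 2021.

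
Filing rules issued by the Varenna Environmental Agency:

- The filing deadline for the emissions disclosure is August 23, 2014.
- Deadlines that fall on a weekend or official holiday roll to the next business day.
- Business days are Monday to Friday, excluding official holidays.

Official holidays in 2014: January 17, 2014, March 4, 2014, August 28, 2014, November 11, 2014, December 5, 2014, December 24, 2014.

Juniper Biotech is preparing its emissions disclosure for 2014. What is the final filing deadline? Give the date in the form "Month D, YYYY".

August 25, 2014

Start from the fixed due date, August 23, 2014.
Because August 23, 2014 is a Saturday, the deadline becomes August 25, 2014 (Monday).
Final deadline: August 25, 2014.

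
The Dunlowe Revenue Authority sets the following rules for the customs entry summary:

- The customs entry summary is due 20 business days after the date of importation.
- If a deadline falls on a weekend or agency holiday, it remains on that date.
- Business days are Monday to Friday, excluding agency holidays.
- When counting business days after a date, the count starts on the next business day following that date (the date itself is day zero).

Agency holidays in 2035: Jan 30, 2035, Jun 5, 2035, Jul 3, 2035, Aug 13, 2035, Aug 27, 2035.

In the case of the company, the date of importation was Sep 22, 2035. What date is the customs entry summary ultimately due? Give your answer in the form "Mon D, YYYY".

Oct 19, 2035

Counting 20 business days after Sep 22, 2035 (skipping weekends and listed holidays) reaches Oct 19, 2035.
Oct 19, 2035 falls on a Friday. The rules make no weekend/holiday allowance, so it remains Oct 19, 2035.
Deadline: Oct 19, 2035.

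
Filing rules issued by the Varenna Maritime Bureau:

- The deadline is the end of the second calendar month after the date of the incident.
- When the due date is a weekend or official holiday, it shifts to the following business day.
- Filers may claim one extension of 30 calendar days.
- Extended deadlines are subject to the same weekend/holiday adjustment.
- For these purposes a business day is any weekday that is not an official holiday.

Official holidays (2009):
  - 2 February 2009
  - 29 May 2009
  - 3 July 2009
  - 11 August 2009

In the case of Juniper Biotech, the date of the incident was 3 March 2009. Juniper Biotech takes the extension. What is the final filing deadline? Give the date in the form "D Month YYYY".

1 July 2009

2 months after 3 March 2009 is May 2009; that month ends on 31 May 2009.
Because 31 May 2009 is a Sunday, the deadline becomes 1 June 2009 (Monday).
The 30-calendar-day extension moves the deadline from 1 June 2009 to 1 July 2009.
1 July 2009 is a Wednesday and not a listed holiday, so it stands.
The final due date is 1 July 2009.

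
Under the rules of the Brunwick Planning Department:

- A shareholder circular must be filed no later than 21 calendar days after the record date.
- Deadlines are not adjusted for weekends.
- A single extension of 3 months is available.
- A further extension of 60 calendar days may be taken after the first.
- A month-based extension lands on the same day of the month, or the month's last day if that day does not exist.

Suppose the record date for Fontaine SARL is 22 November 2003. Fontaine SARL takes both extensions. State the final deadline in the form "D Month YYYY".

Adding 21 calendar days to 22 November 2003 gives 13 December 2003.
No adjustment is made for weekends or holidays, so 13 December 2003 stands.
Add 3 months to 13 December 2003: 13 March 2004.
No adjustment is made for weekends or holidays, so 13 March 2004 stands.
The 60-calendar-day extension moves the deadline from 13 March 2004 to 12 May 2004.
No adjustment is made for weekends or holidays, so 12 May 2004 stands.
Final deadline: 12 May 2004.

12 May 2004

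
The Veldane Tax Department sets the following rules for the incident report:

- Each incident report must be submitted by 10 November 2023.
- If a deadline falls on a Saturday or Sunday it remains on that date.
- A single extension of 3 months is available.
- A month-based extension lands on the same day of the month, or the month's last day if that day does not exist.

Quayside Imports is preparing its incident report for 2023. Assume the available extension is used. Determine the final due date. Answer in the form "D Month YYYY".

Start from the fixed due date, 10 November 2023.
10 November 2023 falls on a Friday. The rules make no weekend/holiday allowance, so it remains 10 November 2023.
The 3 months extension carries 10 November 2023 to 10 February 2024.
10 February 2024 falls on a Saturday. The rules make no weekend/holiday allowance, so it remains 10 February 2024.
Final deadline: 10 February 2024.

10 February 2024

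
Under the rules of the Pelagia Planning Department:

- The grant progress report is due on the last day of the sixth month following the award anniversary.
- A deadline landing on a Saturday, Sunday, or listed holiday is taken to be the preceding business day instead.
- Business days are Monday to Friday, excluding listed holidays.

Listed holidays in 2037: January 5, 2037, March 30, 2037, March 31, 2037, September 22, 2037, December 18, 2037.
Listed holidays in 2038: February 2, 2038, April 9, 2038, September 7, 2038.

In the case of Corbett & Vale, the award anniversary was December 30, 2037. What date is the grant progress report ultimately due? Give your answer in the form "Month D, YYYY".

6 months after December 30, 2037 is June 2038; that month ends on June 30, 2038.
June 30, 2038 falls on a Wednesday, which is a business day, so no adjustment is needed.
Final deadline: June 30, 2038.

June 30, 2038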